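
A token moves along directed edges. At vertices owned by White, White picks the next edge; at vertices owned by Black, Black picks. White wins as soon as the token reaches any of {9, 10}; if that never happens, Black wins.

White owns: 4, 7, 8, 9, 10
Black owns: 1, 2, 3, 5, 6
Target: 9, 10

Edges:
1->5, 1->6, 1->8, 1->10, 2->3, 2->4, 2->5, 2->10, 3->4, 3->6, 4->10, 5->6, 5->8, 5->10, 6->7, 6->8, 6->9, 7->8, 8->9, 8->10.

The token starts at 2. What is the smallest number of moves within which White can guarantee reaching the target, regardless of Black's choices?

5

A0 = {9, 10}
A1: add {4, 8} — 4 (White) has 4→10; 8 (White) has 8→9.
A2: add {7} — 7 (White) has 7→8.
A3: add {6} — 6 (Black): all of {7, 8, 9} already in.
A4: add {3, 5} — 3 (Black): all of {4, 6} already in; 5 (Black): all of {6, 8, 10} already in.
A5: add {1, 2} — 1 (Black): all of {5, 6, 8, 10} already in; 2 (Black): all of {3, 4, 5, 10} already in.
A5 = all vertices. Fixed point.
2 enters the attractor at level 5, so White can force the target in 5 moves from there.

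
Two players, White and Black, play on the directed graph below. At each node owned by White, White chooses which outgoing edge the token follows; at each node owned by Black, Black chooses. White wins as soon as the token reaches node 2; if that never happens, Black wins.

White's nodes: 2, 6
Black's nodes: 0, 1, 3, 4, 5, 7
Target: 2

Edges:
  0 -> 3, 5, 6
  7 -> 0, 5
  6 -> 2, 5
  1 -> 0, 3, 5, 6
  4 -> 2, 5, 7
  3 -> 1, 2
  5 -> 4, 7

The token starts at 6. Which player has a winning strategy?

A0 = {2}
A1: add {6} — 6 (White) has 6→2.
A2 = A1; e.g. 0 (Black) can still go to 3. Fixed point.
6 ∈ A1, so White can force the target.

White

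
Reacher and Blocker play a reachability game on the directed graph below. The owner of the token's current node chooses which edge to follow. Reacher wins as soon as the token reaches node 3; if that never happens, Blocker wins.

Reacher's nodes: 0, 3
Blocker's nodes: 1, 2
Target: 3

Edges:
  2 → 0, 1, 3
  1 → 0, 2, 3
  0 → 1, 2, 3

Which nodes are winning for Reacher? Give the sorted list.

0, 3

A0 = {3}
A1: add {0} — 0 (Reacher) has 0→3.
A2 = A1; e.g. 1 (Blocker) can still go to 2. Fixed point.
Reacher's winning region = {0, 3}.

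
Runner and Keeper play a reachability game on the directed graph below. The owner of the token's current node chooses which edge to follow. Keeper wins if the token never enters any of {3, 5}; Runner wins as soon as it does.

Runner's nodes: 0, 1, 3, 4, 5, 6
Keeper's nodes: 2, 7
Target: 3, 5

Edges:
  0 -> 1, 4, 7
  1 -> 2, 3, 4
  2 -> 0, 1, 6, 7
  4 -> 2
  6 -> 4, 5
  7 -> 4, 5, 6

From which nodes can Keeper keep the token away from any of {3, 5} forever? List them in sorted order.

A0 = {3, 5}
A1: add {1, 6} — 1 (Runner) has 1→3; 6 (Runner) has 6→5.
A2: add {0} — 0 (Runner) has 0→1.
A3 = A2; e.g. 2 (Keeper) can still go to 7. Fixed point.
Runner's attractor = {0, 1, 3, 5, 6}; Keeper avoids the target exactly from the complement.

2, 4, 7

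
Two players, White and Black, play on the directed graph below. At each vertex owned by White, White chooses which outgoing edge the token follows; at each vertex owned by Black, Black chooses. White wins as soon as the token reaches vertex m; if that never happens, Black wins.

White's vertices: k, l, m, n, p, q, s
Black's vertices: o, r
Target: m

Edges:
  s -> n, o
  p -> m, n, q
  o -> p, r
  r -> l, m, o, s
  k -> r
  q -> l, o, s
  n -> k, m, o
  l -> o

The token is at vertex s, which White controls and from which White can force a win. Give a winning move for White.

A0 = {m}
A1: add {n, p} — n (White) has n→m; p (White) has p→m.
A2: add {s} — s (White) has s→n.
A3: add {q} — q (White) has q→s.
A4 = A3; e.g. k (White) has no edge into A3. Fixed point.
From s, successor n is in the attractor (rank 1); the other successor o is not.

n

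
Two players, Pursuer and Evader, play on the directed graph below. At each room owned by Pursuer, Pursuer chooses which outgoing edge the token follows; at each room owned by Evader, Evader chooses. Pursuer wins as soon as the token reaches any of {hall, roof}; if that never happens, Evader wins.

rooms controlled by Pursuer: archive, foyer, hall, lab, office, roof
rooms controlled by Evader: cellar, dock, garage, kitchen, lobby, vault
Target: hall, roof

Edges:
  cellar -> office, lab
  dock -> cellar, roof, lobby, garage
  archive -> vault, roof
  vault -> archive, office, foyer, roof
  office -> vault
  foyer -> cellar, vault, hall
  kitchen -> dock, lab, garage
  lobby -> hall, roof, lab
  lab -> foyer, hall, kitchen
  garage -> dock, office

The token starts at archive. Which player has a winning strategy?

A0 = {hall, roof}
A1: add {archive, foyer, lab} — archive (Pursuer) has archive→roof; foyer (Pursuer) has foyer→hall; lab (Pursuer) has lab→hall.
archive ∈ A1, so Pursuer can force the target.

Pursuer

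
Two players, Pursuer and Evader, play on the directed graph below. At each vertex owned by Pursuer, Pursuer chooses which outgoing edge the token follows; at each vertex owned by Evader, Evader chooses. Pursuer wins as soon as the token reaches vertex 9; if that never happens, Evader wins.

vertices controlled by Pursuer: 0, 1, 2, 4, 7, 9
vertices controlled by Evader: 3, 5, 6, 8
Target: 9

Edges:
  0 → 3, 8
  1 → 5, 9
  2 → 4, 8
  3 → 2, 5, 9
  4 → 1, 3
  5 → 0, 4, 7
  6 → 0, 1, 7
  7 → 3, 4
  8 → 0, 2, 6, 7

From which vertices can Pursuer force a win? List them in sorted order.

A0 = {9}
A1: add {1} — 1 (Pursuer) has 1→9.
A2: add {4} — 4 (Pursuer) has 4→1.
A3: add {2, 7} — 2 (Pursuer) has 2→4; 7 (Pursuer) has 7→4.
A4 = A3; e.g. 0 (Pursuer) has no edge into A3. Fixed point.
Pursuer's winning region = {1, 2, 4, 7, 9}.

1, 2, 4, 7, 9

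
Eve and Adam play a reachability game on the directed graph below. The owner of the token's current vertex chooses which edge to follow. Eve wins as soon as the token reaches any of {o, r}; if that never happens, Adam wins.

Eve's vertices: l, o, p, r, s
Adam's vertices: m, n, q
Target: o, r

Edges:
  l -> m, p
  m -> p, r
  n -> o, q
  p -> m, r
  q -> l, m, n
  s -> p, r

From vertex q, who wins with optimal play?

Adam

A0 = {o, r}
A1: add {p, s} — p (Eve) has p→r; s (Eve) has s→r.
A2: add {l, m} — l (Eve) has l→p; m (Adam): all of {p, r} already in.
A3 = A2; e.g. n (Adam) can still go to q. Fixed point.
q never enters the attractor, so Adam can avoid the target forever.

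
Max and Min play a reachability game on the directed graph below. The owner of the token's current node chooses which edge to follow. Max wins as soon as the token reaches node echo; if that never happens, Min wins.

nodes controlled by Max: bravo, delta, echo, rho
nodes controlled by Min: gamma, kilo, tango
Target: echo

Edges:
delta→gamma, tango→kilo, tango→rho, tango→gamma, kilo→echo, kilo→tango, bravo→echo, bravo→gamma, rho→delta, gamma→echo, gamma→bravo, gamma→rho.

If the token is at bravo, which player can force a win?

Max

A0 = {echo}
A1: add {bravo} — bravo (Max) has bravo→echo.
A2 = A1; e.g. delta (Max) has no edge into A1. Fixed point.
bravo ∈ A1, so Max can force the target.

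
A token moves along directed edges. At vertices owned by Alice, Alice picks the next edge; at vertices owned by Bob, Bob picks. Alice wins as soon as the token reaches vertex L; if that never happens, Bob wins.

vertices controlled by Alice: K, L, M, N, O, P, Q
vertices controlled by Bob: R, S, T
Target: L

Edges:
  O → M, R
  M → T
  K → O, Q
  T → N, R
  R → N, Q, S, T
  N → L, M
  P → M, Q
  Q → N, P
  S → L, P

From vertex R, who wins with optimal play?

A0 = {L}
A1: add {N} — N (Alice) has N→L.
A2: add {Q} — Q (Alice) has Q→N.
A3: add {K, P} — K (Alice) has K→Q; P (Alice) has P→Q.
A4: add {S} — S (Bob): all of {L, P} already in.
A5 = A4; e.g. M (Alice) has no edge into A4. Fixed point.
R never enters the attractor, so Bob can avoid the target forever.

Bob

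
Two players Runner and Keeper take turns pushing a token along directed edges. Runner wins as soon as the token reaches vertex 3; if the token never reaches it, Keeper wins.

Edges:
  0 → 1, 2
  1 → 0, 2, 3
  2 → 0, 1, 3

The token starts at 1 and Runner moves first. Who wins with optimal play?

Track states (vertex, player-to-move).
A0 = {(3,Runner), (3,Keeper)}
A1: add {(1,Runner), (2,Runner)}.
(1,Runner) ∈ A1 ⇒ Runner forces the target.

Runner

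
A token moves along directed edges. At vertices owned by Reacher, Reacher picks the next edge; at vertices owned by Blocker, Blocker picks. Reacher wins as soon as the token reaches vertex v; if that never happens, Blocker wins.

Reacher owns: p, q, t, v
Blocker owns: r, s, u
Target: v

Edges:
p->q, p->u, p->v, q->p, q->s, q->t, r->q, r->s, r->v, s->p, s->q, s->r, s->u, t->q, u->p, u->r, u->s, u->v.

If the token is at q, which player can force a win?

Reacher

A0 = {v}
A1: add {p} — p (Reacher) has p→v.
A2: add {q} — q (Reacher) has q→p.
q ∈ A2, so Reacher can force the target.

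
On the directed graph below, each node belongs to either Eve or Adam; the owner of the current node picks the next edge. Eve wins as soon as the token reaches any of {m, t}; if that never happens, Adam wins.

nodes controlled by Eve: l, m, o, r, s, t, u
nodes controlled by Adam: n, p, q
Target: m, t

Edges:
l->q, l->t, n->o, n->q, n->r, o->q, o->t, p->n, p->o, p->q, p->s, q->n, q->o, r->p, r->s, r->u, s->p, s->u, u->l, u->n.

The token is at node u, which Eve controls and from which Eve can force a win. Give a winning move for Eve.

l

A0 = {m, t}
A1: add {l, o} — l (Eve) has l→t; o (Eve) has o→t.
A2: add {u} — u (Eve) has u→l.
A3: add {r, s} — r (Eve) has r→u; s (Eve) has s→u.
A4 = A3; e.g. n (Adam) can still go to q. Fixed point.
From u, successor l is in the attractor (rank 1); the other successor n is not.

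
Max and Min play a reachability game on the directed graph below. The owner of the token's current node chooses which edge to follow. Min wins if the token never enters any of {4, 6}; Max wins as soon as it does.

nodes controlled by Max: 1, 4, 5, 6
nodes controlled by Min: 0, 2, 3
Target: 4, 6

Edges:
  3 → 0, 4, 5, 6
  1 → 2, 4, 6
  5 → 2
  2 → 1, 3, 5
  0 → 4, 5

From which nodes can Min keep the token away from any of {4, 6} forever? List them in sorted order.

0, 2, 3, 5

A0 = {4, 6}
A1: add {1} — 1 (Max) has 1→4.
A2 = A1; e.g. 0 (Min) can still go to 5. Fixed point.
Max's attractor = {1, 4, 6}; Min avoids the target exactly from the complement.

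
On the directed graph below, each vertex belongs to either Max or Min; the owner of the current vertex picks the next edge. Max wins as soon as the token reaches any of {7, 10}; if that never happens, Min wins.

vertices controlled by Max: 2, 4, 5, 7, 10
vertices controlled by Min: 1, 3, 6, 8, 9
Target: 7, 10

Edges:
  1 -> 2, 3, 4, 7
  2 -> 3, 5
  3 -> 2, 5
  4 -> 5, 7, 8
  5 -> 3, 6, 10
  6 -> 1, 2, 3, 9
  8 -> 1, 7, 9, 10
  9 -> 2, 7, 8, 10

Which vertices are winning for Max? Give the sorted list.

A0 = {7, 10}
A1: add {4, 5} — 4 (Max) has 4→7; 5 (Max) has 5→10.
A2: add {2} — 2 (Max) has 2→5.
A3: add {3} — 3 (Min): all of {2, 5} already in.
A4: add {1} — 1 (Min): all of {2, 3, 4, 7} already in.
A5 = A4; e.g. 6 (Min) can still go to 9. Fixed point.
Max's winning region = {1, 2, 3, 4, 5, 7, 10}.

1, 2, 3, 4, 5, 7, 10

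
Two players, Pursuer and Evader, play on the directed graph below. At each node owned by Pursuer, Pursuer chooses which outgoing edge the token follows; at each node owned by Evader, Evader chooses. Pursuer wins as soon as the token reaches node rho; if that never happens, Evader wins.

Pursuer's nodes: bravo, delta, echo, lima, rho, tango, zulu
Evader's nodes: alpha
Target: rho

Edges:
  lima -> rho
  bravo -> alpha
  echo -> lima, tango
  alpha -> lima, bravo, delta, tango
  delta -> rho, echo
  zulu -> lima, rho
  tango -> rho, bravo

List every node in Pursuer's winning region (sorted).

delta, echo, lima, rho, tango, zulu

A0 = {rho}
A1: add {delta, lima, tango, zulu} — lima (Pursuer) has lima→rho; delta (Pursuer) has delta→rho; zulu (Pursuer) has zulu→rho; tango (Pursuer) has tango→rho.
A2: add {echo} — echo (Pursuer) has echo→lima.
A3 = A2; e.g. bravo (Pursuer) has no edge into A2. Fixed point.
Pursuer's winning region = {delta, echo, lima, rho, tango, zulu}.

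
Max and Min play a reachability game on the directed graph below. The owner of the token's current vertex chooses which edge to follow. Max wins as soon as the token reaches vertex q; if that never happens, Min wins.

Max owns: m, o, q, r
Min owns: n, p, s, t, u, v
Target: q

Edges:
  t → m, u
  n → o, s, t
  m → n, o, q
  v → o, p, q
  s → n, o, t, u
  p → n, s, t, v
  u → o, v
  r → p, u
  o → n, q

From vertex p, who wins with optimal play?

A0 = {q}
A1: add {m, o} — m (Max) has m→q; o (Max) has o→q.
A2 = A1; e.g. n (Min) can still go to s. Fixed point.
p never enters the attractor, so Min can avoid the target forever.

Min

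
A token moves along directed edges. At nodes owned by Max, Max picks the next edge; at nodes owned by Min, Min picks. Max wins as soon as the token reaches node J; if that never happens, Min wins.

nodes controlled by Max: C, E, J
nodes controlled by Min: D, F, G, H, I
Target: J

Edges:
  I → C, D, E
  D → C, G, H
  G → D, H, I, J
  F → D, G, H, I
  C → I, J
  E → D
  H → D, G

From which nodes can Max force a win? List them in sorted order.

A0 = {J}
A1: add {C} — C (Max) has C→J.
A2 = A1; e.g. D (Min) can still go to G. Fixed point.
Max's winning region = {C, J}.

C, J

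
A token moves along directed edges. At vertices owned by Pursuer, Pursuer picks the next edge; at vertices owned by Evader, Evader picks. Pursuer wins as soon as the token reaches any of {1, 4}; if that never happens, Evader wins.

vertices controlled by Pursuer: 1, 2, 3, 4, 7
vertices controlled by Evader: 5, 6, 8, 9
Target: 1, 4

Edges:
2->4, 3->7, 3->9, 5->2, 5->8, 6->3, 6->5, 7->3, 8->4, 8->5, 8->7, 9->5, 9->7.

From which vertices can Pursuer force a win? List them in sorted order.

A0 = {1, 4}
A1: add {2} — 2 (Pursuer) has 2→4.
A2 = A1; e.g. 3 (Pursuer) has no edge into A1. Fixed point.
Pursuer's winning region = {1, 2, 4}.

1, 2, 4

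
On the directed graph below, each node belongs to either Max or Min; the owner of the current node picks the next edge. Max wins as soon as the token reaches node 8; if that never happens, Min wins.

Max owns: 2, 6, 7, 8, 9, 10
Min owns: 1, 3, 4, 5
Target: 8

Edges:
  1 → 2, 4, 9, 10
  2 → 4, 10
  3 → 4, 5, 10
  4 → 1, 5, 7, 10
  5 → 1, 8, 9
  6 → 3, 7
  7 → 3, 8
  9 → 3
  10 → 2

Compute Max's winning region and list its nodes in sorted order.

6, 7, 8

A0 = {8}
A1: add {7} — 7 (Max) has 7→8.
A2: add {6} — 6 (Max) has 6→7.
A3 = A2; e.g. 1 (Min) can still go to 2. Fixed point.
Max's winning region = {6, 7, 8}.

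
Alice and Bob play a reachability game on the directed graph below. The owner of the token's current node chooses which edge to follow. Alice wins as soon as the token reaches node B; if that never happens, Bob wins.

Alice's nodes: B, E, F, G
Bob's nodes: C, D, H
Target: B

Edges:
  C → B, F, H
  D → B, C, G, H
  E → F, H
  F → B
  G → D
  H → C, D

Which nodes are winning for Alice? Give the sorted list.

A0 = {B}
A1: add {F} — F (Alice) has F→B.
A2: add {E} — E (Alice) has E→F.
A3 = A2; e.g. C (Bob) can still go to H. Fixed point.
Alice's winning region = {B, E, F}.

B, E, F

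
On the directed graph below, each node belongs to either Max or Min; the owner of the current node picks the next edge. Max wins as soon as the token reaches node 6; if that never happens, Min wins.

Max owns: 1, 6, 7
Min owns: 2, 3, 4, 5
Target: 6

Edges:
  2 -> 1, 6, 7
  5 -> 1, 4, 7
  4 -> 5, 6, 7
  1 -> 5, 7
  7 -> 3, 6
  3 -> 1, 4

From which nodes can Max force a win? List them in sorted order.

A0 = {6}
A1: add {7} — 7 (Max) has 7→6.
A2: add {1} — 1 (Max) has 1→7.
A3: add {2} — 2 (Min): all of {1, 6, 7} already in.
A4 = A3; e.g. 3 (Min) can still go to 4. Fixed point.
Max's winning region = {1, 2, 6, 7}.

1, 2, 6, 7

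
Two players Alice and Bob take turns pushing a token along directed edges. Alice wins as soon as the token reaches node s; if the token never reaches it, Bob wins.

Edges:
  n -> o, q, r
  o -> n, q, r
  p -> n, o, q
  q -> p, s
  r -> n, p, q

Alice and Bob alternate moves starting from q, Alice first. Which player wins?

Track states (vertex, player-to-move).
A0 = {(s,Alice), (s,Bob)}
A1: add {(q,Alice)}.
(q,Alice) ∈ A1 ⇒ Alice forces the target.

Alice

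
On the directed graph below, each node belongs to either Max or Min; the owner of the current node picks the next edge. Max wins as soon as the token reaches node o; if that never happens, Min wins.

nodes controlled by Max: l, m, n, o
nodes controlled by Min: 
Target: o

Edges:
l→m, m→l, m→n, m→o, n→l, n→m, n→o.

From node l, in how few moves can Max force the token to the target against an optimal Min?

2

A0 = {o}
A1: add {m, n} — m (Max) has m→o; n (Max) has n→o.
A2: add {l} — l (Max) has l→m.
A2 = all vertices. Fixed point.
l enters the attractor at level 2, so Max can force the target in 2 moves from there.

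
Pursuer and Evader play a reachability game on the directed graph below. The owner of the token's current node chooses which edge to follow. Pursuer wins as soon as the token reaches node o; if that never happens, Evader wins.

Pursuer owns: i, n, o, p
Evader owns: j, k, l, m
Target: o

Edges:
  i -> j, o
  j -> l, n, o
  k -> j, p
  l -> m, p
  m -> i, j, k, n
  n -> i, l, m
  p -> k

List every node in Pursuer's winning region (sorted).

i, n, o

A0 = {o}
A1: add {i} — i (Pursuer) has i→o.
A2: add {n} — n (Pursuer) has n→i.
A3 = A2; e.g. j (Evader) can still go to l. Fixed point.
Pursuer's winning region = {i, n, o}.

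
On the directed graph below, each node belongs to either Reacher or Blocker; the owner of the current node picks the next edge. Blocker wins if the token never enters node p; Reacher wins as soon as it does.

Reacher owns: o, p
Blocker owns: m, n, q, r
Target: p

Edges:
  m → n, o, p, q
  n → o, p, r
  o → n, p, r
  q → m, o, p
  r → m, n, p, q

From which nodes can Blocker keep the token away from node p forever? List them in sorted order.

A0 = {p}
A1: add {o} — o (Reacher) has o→p.
A2 = A1; e.g. m (Blocker) can still go to n. Fixed point.
Reacher's attractor = {o, p}; Blocker avoids the target exactly from the complement.

m, n, q, r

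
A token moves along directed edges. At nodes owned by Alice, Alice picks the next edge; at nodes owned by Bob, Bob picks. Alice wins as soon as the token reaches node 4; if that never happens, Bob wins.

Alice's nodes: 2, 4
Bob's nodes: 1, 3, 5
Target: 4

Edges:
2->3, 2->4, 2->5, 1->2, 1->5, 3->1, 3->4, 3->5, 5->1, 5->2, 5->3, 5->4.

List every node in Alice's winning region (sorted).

A0 = {4}
A1: add {2} — 2 (Alice) has 2→4.
A2 = A1; e.g. 1 (Bob) can still go to 5. Fixed point.
Alice's winning region = {2, 4}.

2, 4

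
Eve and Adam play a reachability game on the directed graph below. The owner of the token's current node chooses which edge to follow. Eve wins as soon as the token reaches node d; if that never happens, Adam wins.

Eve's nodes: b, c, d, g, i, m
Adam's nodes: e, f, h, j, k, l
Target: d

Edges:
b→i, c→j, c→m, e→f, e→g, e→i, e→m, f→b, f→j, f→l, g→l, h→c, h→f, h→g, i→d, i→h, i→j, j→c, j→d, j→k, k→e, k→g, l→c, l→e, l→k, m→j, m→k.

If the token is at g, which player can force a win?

Adam

A0 = {d}
A1: add {i} — i (Eve) has i→d.
A2: add {b} — b (Eve) has b→i.
A3 = A2; e.g. c (Eve) has no edge into A2. Fixed point.
g never enters the attractor, so Adam can avoid the target forever.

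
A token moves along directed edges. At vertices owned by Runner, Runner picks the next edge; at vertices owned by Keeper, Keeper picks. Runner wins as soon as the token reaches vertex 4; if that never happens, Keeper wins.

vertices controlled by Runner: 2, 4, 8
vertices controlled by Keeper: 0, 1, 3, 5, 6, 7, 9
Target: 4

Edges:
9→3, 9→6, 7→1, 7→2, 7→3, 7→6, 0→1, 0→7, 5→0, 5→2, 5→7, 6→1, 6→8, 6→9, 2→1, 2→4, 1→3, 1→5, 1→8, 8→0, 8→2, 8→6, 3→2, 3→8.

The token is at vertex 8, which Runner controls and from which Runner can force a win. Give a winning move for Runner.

A0 = {4}
A1: add {2} — 2 (Runner) has 2→4.
A2: add {8} — 8 (Runner) has 8→2.
A3: add {3} — 3 (Keeper): all of {2, 8} already in.
A4 = A3; e.g. 0 (Keeper) can still go to 1. Fixed point.
From 8, successor 2 is in the attractor (rank 1); the other successors 0, 6 are not.

2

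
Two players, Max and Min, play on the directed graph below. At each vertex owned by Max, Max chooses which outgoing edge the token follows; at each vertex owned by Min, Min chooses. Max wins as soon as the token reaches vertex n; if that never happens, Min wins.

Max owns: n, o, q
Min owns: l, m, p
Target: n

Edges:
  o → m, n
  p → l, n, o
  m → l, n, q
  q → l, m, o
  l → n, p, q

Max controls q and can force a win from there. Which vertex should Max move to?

A0 = {n}
A1: add {o} — o (Max) has o→n.
A2: add {q} — q (Max) has q→o.
A3 = A2; e.g. l (Min) can still go to p. Fixed point.
From q, successor o is in the attractor (rank 1); the other successors l, m are not.

o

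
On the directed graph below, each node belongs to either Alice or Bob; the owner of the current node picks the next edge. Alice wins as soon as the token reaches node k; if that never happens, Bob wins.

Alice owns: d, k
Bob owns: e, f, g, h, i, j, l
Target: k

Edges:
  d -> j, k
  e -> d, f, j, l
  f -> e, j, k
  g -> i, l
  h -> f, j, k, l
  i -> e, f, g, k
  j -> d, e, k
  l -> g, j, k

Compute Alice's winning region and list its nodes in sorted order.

A0 = {k}
A1: add {d} — d (Alice) has d→k.
A2 = A1; e.g. e (Bob) can still go to f. Fixed point.
Alice's winning region = {d, k}.

d, k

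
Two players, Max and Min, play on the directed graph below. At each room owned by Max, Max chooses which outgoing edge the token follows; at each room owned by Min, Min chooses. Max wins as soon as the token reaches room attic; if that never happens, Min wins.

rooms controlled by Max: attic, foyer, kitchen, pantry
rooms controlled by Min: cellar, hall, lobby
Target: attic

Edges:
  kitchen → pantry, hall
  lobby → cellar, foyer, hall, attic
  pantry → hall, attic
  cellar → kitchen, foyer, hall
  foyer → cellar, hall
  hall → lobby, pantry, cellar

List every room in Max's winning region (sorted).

A0 = {attic}
A1: add {pantry} — pantry (Max) has pantry→attic.
A2: add {kitchen} — kitchen (Max) has kitchen→pantry.
A3 = A2; e.g. lobby (Min) can still go to cellar. Fixed point.
Max's winning region = {attic, kitchen, pantry}.

attic, kitchen, pantry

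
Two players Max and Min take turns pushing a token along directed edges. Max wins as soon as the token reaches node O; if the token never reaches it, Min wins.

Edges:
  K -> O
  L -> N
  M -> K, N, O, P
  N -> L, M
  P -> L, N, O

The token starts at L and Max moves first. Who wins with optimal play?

Min

Track states (vertex, player-to-move).
A0 = {(O,Max), (O,Min)}
A1: add {(K,Max), (K,Min), (M,Max), (P,Max)}.
A2 = A1; e.g. (L,Max) stays out. (L,Max) never enters ⇒ Min avoids the target.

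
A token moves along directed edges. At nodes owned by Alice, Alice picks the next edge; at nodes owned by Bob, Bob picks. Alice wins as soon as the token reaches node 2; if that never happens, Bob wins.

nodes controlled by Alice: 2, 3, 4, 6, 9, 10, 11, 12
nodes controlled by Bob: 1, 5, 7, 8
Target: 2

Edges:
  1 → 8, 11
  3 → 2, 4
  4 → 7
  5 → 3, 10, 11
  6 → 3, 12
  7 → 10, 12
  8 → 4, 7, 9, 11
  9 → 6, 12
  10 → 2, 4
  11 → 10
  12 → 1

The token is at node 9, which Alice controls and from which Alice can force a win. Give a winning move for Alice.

A0 = {2}
A1: add {3, 10} — 3 (Alice) has 3→2; 10 (Alice) has 10→2.
A2: add {6, 11} — 6 (Alice) has 6→3; 11 (Alice) has 11→10.
A3: add {5, 9} — 5 (Bob): all of {3, 10, 11} already in; 9 (Alice) has 9→6.
A4 = A3; e.g. 1 (Bob) can still go to 8. Fixed point.
From 9, successor 6 is in the attractor (rank 2); the other successor 12 is not.

6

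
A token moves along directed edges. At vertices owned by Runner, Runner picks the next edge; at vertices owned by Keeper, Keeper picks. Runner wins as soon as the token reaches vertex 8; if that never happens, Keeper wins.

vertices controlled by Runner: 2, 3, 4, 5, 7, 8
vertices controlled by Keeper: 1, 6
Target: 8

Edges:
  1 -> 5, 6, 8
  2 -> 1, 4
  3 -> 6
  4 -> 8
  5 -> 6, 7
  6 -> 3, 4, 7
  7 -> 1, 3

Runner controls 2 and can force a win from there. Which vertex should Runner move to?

4

A0 = {8}
A1: add {4} — 4 (Runner) has 4→8.
A2: add {2} — 2 (Runner) has 2→4.
A3 = A2; e.g. 1 (Keeper) can still go to 5. Fixed point.
From 2, successor 4 is in the attractor (rank 1); the other successor 1 is not.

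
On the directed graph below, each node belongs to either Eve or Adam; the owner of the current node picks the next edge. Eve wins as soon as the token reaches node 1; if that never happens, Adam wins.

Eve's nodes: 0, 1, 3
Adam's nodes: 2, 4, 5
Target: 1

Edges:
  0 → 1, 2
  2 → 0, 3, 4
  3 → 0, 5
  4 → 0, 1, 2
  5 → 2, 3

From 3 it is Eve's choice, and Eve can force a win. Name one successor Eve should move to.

A0 = {1}
A1: add {0} — 0 (Eve) has 0→1.
A2: add {3} — 3 (Eve) has 3→0.
A3 = A2; e.g. 2 (Adam) can still go to 4. Fixed point.
From 3, successor 0 is in the attractor (rank 1); the other successor 5 is not.

0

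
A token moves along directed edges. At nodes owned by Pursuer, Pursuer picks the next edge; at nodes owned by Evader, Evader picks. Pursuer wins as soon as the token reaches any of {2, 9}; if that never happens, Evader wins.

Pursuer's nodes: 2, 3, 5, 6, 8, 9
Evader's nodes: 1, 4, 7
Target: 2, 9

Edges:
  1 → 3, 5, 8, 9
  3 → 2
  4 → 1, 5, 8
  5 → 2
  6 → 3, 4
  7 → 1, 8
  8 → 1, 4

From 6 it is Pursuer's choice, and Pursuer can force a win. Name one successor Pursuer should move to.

3

A0 = {2, 9}
A1: add {3, 5} — 3 (Pursuer) has 3→2; 5 (Pursuer) has 5→2.
A2: add {6} — 6 (Pursuer) has 6→3.
A3 = A2; e.g. 1 (Evader) can still go to 8. Fixed point.
From 6, successor 3 is in the attractor (rank 1); the other successor 4 is not.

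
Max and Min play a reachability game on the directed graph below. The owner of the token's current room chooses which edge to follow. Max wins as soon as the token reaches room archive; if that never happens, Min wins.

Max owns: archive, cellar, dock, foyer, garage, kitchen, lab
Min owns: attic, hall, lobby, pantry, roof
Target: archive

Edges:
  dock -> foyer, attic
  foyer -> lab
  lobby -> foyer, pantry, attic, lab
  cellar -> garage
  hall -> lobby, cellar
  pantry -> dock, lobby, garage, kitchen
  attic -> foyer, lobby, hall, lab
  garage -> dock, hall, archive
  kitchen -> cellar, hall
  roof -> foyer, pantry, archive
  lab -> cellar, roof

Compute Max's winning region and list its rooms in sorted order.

archive, cellar, dock, foyer, garage, kitchen, lab

A0 = {archive}
A1: add {garage} — garage (Max) has garage→archive.
A2: add {cellar} — cellar (Max) has cellar→garage.
A3: add {kitchen, lab} — kitchen (Max) has kitchen→cellar; lab (Max) has lab→cellar.
A4: add {foyer} — foyer (Max) has foyer→lab.
A5: add {dock} — dock (Max) has dock→foyer.
A6 = A5; e.g. lobby (Min) can still go to pantry. Fixed point.
Max's winning region = {archive, cellar, dock, foyer, garage, kitchen, lab}.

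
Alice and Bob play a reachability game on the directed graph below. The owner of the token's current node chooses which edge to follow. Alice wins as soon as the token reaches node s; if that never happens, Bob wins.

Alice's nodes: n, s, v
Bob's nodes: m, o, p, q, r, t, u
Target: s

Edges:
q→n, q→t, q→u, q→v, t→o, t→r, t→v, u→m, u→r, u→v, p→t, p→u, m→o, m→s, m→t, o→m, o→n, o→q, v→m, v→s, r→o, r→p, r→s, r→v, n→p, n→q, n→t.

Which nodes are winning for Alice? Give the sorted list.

A0 = {s}
A1: add {v} — v (Alice) has v→s.
A2 = A1; e.g. m (Bob) can still go to o. Fixed point.
Alice's winning region = {s, v}.

s, v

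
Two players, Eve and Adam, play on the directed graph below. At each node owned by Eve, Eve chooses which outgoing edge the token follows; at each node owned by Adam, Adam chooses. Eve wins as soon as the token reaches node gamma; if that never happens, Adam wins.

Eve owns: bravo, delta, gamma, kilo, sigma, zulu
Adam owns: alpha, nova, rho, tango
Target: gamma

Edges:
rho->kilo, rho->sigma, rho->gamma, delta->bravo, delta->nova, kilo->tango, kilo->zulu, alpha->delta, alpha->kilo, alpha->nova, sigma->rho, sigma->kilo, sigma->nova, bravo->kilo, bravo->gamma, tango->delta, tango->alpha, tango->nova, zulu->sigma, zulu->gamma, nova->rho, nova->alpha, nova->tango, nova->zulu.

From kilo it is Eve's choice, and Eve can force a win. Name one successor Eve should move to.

zulu

A0 = {gamma}
A1: add {bravo, zulu} — bravo (Eve) has bravo→gamma; zulu (Eve) has zulu→gamma.
A2: add {delta, kilo} — delta (Eve) has delta→bravo; kilo (Eve) has kilo→zulu.
A3: add {sigma} — sigma (Eve) has sigma→kilo.
A4: add {rho} — rho (Adam): all of {kilo, sigma, gamma} already in.
A5 = A4; e.g. alpha (Adam) can still go to nova. Fixed point.
From kilo, successor zulu is in the attractor (rank 1); the other successor tango is not.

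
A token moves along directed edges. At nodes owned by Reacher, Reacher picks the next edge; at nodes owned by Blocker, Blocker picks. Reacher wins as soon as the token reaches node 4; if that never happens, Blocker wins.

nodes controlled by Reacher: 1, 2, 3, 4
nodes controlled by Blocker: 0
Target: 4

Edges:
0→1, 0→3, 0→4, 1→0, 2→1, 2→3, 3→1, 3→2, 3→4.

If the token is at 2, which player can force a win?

A0 = {4}
A1: add {3} — 3 (Reacher) has 3→4.
A2: add {2} — 2 (Reacher) has 2→3.
A3 = A2; e.g. 0 (Blocker) can still go to 1. Fixed point.
2 ∈ A2, so Reacher can force the target.

Reacher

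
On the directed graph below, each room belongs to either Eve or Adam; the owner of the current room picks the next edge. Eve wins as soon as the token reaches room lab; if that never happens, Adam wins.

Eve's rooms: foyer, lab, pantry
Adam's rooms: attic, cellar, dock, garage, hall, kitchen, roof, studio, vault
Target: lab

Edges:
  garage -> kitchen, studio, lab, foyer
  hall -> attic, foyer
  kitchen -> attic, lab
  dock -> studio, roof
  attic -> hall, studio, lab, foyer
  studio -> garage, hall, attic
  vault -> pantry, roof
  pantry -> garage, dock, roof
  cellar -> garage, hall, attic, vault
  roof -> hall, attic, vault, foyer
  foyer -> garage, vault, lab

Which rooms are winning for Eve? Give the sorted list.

foyer, lab

A0 = {lab}
A1: add {foyer} — foyer (Eve) has foyer→lab.
A2 = A1; e.g. garage (Adam) can still go to kitchen. Fixed point.
Eve's winning region = {foyer, lab}.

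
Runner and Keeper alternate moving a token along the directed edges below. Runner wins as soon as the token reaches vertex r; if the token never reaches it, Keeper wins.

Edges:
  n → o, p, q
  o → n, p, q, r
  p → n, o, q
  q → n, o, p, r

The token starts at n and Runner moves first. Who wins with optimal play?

Track states (vertex, player-to-move).
A0 = {(r,Runner), (r,Keeper)}
A1: add {(o,Runner), (q,Runner)}.
A2 = A1; e.g. (n,Runner) stays out. (n,Runner) never enters ⇒ Keeper avoids the target.

Keeper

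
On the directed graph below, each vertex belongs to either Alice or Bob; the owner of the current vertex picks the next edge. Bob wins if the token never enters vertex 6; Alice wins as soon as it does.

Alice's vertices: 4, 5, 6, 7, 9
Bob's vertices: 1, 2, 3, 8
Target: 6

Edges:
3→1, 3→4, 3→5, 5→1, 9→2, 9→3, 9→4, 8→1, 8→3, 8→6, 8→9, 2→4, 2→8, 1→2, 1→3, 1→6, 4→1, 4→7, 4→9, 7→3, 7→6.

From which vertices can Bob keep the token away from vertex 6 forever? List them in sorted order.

1, 2, 3, 5, 8

A0 = {6}
A1: add {7} — 7 (Alice) has 7→6.
A2: add {4} — 4 (Alice) has 4→7.
A3: add {9} — 9 (Alice) has 9→4.
A4 = A3; e.g. 1 (Bob) can still go to 2. Fixed point.
Alice's attractor = {4, 6, 7, 9}; Bob avoids the target exactly from the complement.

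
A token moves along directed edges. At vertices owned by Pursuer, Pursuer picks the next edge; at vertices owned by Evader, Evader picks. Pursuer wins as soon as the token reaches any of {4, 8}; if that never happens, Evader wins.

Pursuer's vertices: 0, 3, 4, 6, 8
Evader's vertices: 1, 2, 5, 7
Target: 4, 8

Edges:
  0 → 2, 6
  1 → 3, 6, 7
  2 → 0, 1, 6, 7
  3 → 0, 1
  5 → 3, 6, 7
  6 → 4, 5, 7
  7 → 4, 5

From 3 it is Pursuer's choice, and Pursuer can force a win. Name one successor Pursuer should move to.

A0 = {4, 8}
A1: add {6} — 6 (Pursuer) has 6→4.
A2: add {0} — 0 (Pursuer) has 0→6.
A3: add {3} — 3 (Pursuer) has 3→0.
A4 = A3; e.g. 1 (Evader) can still go to 7. Fixed point.
From 3, successor 0 is in the attractor (rank 2); the other successor 1 is not.

0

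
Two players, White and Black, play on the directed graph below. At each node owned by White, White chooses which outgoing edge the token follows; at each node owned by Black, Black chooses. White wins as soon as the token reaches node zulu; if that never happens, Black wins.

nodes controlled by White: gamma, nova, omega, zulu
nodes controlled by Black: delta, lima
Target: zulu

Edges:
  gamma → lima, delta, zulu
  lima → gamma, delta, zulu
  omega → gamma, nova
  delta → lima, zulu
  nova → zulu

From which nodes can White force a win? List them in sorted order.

gamma, nova, omega, zulu

A0 = {zulu}
A1: add {gamma, nova} — gamma (White) has gamma→zulu; nova (White) has nova→zulu.
A2: add {omega} — omega (White) has omega→gamma.
A3 = A2; e.g. lima (Black) can still go to delta. Fixed point.
White's winning region = {gamma, nova, omega, zulu}.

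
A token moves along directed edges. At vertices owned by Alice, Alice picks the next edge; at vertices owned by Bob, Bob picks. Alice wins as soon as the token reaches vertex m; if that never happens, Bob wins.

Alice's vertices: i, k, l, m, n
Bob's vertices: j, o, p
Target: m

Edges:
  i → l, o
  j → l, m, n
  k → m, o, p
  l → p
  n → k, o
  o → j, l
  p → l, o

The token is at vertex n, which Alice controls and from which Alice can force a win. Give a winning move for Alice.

k

A0 = {m}
A1: add {k} — k (Alice) has k→m.
A2: add {n} — n (Alice) has n→k.
A3 = A2; e.g. i (Alice) has no edge into A2. Fixed point.
From n, successor k is in the attractor (rank 1); the other successor o is not.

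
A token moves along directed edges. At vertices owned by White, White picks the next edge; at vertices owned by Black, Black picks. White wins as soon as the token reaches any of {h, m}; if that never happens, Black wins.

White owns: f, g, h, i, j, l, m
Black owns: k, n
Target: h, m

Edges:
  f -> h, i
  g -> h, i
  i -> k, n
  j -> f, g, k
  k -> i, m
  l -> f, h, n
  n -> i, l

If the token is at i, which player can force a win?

Black

A0 = {h, m}
A1: add {f, g, l} — f (White) has f→h; g (White) has g→h; l (White) has l→h.
A2: add {j} — j (White) has j→f.
A3 = A2; e.g. i (White) has no edge into A2. Fixed point.
i never enters the attractor, so Black can avoid the target forever.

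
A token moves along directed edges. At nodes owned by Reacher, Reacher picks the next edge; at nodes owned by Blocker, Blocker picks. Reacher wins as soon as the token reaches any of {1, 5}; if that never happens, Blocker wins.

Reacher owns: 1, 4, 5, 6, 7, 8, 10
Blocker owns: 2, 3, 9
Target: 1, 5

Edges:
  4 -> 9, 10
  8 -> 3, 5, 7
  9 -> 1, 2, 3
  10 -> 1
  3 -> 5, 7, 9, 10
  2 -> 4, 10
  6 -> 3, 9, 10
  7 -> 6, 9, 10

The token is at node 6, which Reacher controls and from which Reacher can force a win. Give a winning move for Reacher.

A0 = {1, 5}
A1: add {8, 10} — 8 (Reacher) has 8→5; 10 (Reacher) has 10→1.
A2: add {4, 6, 7} — 4 (Reacher) has 4→10; 6 (Reacher) has 6→10; 7 (Reacher) has 7→10.
A3: add {2} — 2 (Blocker): all of {4, 10} already in.
A4 = A3; e.g. 3 (Blocker) can still go to 9. Fixed point.
From 6, successor 10 is in the attractor (rank 1); the other successors 3, 9 are not.

10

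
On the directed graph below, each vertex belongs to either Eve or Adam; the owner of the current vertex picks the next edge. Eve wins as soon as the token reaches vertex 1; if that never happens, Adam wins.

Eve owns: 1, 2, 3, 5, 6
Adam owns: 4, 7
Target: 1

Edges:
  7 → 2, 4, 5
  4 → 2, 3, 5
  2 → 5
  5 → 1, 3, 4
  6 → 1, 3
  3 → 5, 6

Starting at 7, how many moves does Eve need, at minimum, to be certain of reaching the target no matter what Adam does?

4

A0 = {1}
A1: add {5, 6} — 5 (Eve) has 5→1; 6 (Eve) has 6→1.
A2: add {2, 3} — 2 (Eve) has 2→5; 3 (Eve) has 3→5.
A3: add {4} — 4 (Adam): all of {2, 3, 5} already in.
A4: add {7} — 7 (Adam): all of {2, 4, 5} already in.
A4 = all vertices. Fixed point.
7 enters the attractor at level 4, so Eve can force the target in 4 moves from there.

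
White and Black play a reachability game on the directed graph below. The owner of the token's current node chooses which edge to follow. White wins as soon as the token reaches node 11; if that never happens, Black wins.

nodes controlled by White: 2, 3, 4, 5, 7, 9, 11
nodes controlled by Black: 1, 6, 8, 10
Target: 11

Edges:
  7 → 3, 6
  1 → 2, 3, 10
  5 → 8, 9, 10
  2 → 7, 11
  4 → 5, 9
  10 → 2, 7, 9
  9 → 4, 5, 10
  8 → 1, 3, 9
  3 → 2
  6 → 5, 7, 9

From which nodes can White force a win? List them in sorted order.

A0 = {11}
A1: add {2} — 2 (White) has 2→11.
A2: add {3} — 3 (White) has 3→2.
A3: add {7} — 7 (White) has 7→3.
A4 = A3; e.g. 1 (Black) can still go to 10. Fixed point.
White's winning region = {2, 3, 7, 11}.

2, 3, 7, 11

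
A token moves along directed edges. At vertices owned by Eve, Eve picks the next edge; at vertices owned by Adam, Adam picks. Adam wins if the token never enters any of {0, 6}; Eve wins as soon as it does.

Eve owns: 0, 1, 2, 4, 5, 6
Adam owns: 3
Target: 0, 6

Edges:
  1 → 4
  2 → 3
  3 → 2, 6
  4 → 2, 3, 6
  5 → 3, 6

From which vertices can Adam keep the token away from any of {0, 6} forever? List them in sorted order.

2, 3

A0 = {0, 6}
A1: add {4, 5} — 4 (Eve) has 4→6; 5 (Eve) has 5→6.
A2: add {1} — 1 (Eve) has 1→4.
A3 = A2; e.g. 2 (Eve) has no edge into A2. Fixed point.
Eve's attractor = {0, 1, 4, 5, 6}; Adam avoids the target exactly from the complement.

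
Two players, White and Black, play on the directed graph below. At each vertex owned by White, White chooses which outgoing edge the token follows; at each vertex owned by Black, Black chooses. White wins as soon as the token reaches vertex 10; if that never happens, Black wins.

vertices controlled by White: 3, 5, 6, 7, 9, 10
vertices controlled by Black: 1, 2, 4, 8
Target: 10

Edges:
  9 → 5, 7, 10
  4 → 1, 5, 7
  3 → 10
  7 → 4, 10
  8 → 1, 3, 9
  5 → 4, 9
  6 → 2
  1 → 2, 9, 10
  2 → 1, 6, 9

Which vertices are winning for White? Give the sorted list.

3, 5, 7, 9, 10

A0 = {10}
A1: add {3, 7, 9} — 3 (White) has 3→10; 7 (White) has 7→10; 9 (White) has 9→10.
A2: add {5} — 5 (White) has 5→9.
A3 = A2; e.g. 1 (Black) can still go to 2. Fixed point.
White's winning region = {3, 5, 7, 9, 10}.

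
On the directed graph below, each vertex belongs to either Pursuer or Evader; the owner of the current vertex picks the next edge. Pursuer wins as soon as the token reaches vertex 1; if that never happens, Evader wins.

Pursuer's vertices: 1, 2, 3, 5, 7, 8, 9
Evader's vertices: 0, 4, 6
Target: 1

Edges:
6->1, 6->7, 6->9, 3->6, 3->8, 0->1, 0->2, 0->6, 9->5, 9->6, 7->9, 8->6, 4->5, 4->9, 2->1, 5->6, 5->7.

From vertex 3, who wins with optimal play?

A0 = {1}
A1: add {2} — 2 (Pursuer) has 2→1.
A2 = A1; e.g. 0 (Evader) can still go to 6. Fixed point.
3 never enters the attractor, so Evader can avoid the target forever.

Evader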